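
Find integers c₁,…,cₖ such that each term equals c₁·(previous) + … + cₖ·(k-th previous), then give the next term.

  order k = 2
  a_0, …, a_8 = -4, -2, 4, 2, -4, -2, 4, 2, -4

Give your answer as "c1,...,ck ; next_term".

  a_2 = 0·-2 + -1·-4 = 4
  a_3 = 0·4 + -1·-2 = 2
  a_4 = 0·2 + -1·4 = -4
  a_5 = 0·-4 + -1·2 = -2
  a_6 = 0·-2 + -1·-4 = 4
  a_7 = 0·4 + -1·-2 = 2
  a_8 = 0·2 + -1·4 = -4
  a_9 = 0·-4 + -1·2 = -2

0,-1 ; -2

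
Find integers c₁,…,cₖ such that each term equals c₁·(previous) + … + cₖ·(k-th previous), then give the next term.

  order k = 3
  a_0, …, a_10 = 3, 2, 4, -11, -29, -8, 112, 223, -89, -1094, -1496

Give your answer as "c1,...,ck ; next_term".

  a_3 = 1·4 + -3·2 + -3·3 = -11
  a_4 = 1·-11 + -3·4 + -3·2 = -29
  a_5 = 1·-29 + -3·-11 + -3·4 = -8
  a_6 = 1·-8 + -3·-29 + -3·-11 = 112
  a_7 = 1·112 + -3·-8 + -3·-29 = 223
  a_8 = 1·223 + -3·112 + -3·-8 = -89
  a_9 = 1·-89 + -3·223 + -3·112 = -1094
  a_10 = 1·-1094 + -3·-89 + -3·223 = -1496
  a_11 = 1·-1496 + -3·-1094 + -3·-89 = 2053

1,-3,-3 ; 2053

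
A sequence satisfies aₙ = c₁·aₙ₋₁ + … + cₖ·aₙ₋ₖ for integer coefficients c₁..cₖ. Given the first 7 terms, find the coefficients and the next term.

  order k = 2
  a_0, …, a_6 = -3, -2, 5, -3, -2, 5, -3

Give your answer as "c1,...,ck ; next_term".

-1,-1 ; -2

  a_2 = -1·-2 + -1·-3 = 5
  a_3 = -1·5 + -1·-2 = -3
  a_4 = -1·-3 + -1·5 = -2
  a_5 = -1·-2 + -1·-3 = 5
  a_6 = -1·5 + -1·-2 = -3
  a_7 = -1·-3 + -1·5 = -2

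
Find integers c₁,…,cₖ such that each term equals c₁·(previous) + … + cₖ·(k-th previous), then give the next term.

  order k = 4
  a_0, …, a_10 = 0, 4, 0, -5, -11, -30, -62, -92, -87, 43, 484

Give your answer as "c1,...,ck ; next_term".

  a_4 = 3·-5 + -3·0 + 1·4 + -3·0 = -11
  a_5 = 3·-11 + -3·-5 + 1·0 + -3·4 = -30
  a_6 = 3·-30 + -3·-11 + 1·-5 + -3·0 = -62
  a_7 = 3·-62 + -3·-30 + 1·-11 + -3·-5 = -92
  a_8 = 3·-92 + -3·-62 + 1·-30 + -3·-11 = -87
  a_9 = 3·-87 + -3·-92 + 1·-62 + -3·-30 = 43
  a_10 = 3·43 + -3·-87 + 1·-92 + -3·-62 = 484
  a_11 = 3·484 + -3·43 + 1·-87 + -3·-92 = 1512

3,-3,1,-3 ; 1512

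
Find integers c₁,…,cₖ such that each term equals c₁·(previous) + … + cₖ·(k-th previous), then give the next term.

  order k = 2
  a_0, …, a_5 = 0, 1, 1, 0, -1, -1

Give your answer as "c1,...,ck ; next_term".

  a_2 = 1·1 + -1·0 = 1
  a_3 = 1·1 + -1·1 = 0
  a_4 = 1·0 + -1·1 = -1
  a_5 = 1·-1 + -1·0 = -1
  a_6 = 1·-1 + -1·-1 = 0

1,-1 ; 0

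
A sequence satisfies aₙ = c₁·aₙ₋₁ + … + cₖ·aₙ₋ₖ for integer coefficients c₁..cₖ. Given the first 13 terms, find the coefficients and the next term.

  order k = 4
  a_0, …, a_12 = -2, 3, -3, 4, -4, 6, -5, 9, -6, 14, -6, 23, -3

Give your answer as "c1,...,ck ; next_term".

1,1,-1,1 ; 40

  a_4 = 1·4 + 1·-3 + -1·3 + 1·-2 = -4
  a_5 = 1·-4 + 1·4 + -1·-3 + 1·3 = 6
  a_6 = 1·6 + 1·-4 + -1·4 + 1·-3 = -5
  a_7 = 1·-5 + 1·6 + -1·-4 + 1·4 = 9
  a_8 = 1·9 + 1·-5 + -1·6 + 1·-4 = -6
  a_9 = 1·-6 + 1·9 + -1·-5 + 1·6 = 14
  a_10 = 1·14 + 1·-6 + -1·9 + 1·-5 = -6
  a_11 = 1·-6 + 1·14 + -1·-6 + 1·9 = 23
  a_12 = 1·23 + 1·-6 + -1·14 + 1·-6 = -3
  a_13 = 1·-3 + 1·23 + -1·-6 + 1·14 = 40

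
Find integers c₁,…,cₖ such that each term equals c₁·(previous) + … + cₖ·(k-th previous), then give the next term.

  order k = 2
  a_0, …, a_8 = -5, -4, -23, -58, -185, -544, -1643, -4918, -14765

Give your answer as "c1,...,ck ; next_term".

  a_2 = 2·-4 + 3·-5 = -23
  a_3 = 2·-23 + 3·-4 = -58
  a_4 = 2·-58 + 3·-23 = -185
  a_5 = 2·-185 + 3·-58 = -544
  a_6 = 2·-544 + 3·-185 = -1643
  a_7 = 2·-1643 + 3·-544 = -4918
  a_8 = 2·-4918 + 3·-1643 = -14765
  a_9 = 2·-14765 + 3·-4918 = -44284

2,3 ; -44284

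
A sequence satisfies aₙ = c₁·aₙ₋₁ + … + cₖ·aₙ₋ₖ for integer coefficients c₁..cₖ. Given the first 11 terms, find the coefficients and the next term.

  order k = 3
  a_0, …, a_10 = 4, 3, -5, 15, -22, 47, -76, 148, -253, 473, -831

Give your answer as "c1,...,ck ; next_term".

-1,2,1 ; 1524

  a_3 = -1·-5 + 2·3 + 1·4 = 15
  a_4 = -1·15 + 2·-5 + 1·3 = -22
  a_5 = -1·-22 + 2·15 + 1·-5 = 47
  a_6 = -1·47 + 2·-22 + 1·15 = -76
  a_7 = -1·-76 + 2·47 + 1·-22 = 148
  a_8 = -1·148 + 2·-76 + 1·47 = -253
  a_9 = -1·-253 + 2·148 + 1·-76 = 473
  a_10 = -1·473 + 2·-253 + 1·148 = -831
  a_11 = -1·-831 + 2·473 + 1·-253 = 1524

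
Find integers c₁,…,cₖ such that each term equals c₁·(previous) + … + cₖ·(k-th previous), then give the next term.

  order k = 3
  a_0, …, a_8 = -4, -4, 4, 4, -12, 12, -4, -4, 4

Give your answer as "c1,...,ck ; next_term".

  a_3 = -2·4 + -2·-4 + -1·-4 = 4
  a_4 = -2·4 + -2·4 + -1·-4 = -12
  a_5 = -2·-12 + -2·4 + -1·4 = 12
  a_6 = -2·12 + -2·-12 + -1·4 = -4
  a_7 = -2·-4 + -2·12 + -1·-12 = -4
  a_8 = -2·-4 + -2·-4 + -1·12 = 4
  a_9 = -2·4 + -2·-4 + -1·-4 = 4

-2,-2,-1 ; 4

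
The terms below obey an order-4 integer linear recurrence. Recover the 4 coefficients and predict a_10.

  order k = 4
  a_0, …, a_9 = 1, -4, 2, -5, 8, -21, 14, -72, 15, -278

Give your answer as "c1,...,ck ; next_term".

1,3,-1,3 ; -119

  a_4 = 1·-5 + 3·2 + -1·-4 + 3·1 = 8
  a_5 = 1·8 + 3·-5 + -1·2 + 3·-4 = -21
  a_6 = 1·-21 + 3·8 + -1·-5 + 3·2 = 14
  a_7 = 1·14 + 3·-21 + -1·8 + 3·-5 = -72
  a_8 = 1·-72 + 3·14 + -1·-21 + 3·8 = 15
  a_9 = 1·15 + 3·-72 + -1·14 + 3·-21 = -278
  a_10 = 1·-278 + 3·15 + -1·-72 + 3·14 = -119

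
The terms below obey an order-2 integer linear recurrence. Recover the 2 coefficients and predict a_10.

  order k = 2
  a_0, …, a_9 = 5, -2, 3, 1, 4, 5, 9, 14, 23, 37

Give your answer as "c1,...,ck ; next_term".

1,1 ; 60

  a_2 = 1·-2 + 1·5 = 3
  a_3 = 1·3 + 1·-2 = 1
  a_4 = 1·1 + 1·3 = 4
  a_5 = 1·4 + 1·1 = 5
  a_6 = 1·5 + 1·4 = 9
  a_7 = 1·9 + 1·5 = 14
  a_8 = 1·14 + 1·9 = 23
  a_9 = 1·23 + 1·14 = 37
  a_10 = 1·37 + 1·23 = 60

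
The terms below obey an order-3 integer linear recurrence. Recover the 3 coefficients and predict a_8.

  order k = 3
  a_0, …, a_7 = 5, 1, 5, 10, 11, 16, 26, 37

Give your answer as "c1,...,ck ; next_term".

  a_3 = 1·5 + 0·1 + 1·5 = 10
  a_4 = 1·10 + 0·5 + 1·1 = 11
  a_5 = 1·11 + 0·10 + 1·5 = 16
  a_6 = 1·16 + 0·11 + 1·10 = 26
  a_7 = 1·26 + 0·16 + 1·11 = 37
  a_8 = 1·37 + 0·26 + 1·16 = 53

1,0,1 ; 53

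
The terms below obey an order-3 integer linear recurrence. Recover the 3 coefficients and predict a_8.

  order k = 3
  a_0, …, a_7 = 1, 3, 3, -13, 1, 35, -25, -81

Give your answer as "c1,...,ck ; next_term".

  a_3 = -1·3 + -3·3 + -1·1 = -13
  a_4 = -1·-13 + -3·3 + -1·3 = 1
  a_5 = -1·1 + -3·-13 + -1·3 = 35
  a_6 = -1·35 + -3·1 + -1·-13 = -25
  a_7 = -1·-25 + -3·35 + -1·1 = -81
  a_8 = -1·-81 + -3·-25 + -1·35 = 121

-1,-3,-1 ; 121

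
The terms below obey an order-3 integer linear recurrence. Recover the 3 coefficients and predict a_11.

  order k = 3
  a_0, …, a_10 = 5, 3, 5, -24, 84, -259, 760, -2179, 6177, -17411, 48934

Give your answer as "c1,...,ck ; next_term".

-4,-3,1 ; -137326

  a_3 = -4·5 + -3·3 + 1·5 = -24
  a_4 = -4·-24 + -3·5 + 1·3 = 84
  a_5 = -4·84 + -3·-24 + 1·5 = -259
  a_6 = -4·-259 + -3·84 + 1·-24 = 760
  a_7 = -4·760 + -3·-259 + 1·84 = -2179
  a_8 = -4·-2179 + -3·760 + 1·-259 = 6177
  a_9 = -4·6177 + -3·-2179 + 1·760 = -17411
  a_10 = -4·-17411 + -3·6177 + 1·-2179 = 48934
  a_11 = -4·48934 + -3·-17411 + 1·6177 = -137326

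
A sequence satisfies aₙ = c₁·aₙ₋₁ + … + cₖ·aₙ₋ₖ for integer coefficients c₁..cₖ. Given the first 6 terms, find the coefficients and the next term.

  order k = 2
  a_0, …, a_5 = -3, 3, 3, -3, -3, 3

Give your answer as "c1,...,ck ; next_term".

0,-1 ; 3

  a_2 = 0·3 + -1·-3 = 3
  a_3 = 0·3 + -1·3 = -3
  a_4 = 0·-3 + -1·3 = -3
  a_5 = 0·-3 + -1·-3 = 3
  a_6 = 0·3 + -1·-3 = 3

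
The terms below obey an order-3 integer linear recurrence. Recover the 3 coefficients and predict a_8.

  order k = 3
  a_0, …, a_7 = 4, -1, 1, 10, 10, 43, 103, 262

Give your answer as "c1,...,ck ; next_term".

  a_3 = 1·1 + 3·-1 + 3·4 = 10
  a_4 = 1·10 + 3·1 + 3·-1 = 10
  a_5 = 1·10 + 3·10 + 3·1 = 43
  a_6 = 1·43 + 3·10 + 3·10 = 103
  a_7 = 1·103 + 3·43 + 3·10 = 262
  a_8 = 1·262 + 3·103 + 3·43 = 700

1,3,3 ; 700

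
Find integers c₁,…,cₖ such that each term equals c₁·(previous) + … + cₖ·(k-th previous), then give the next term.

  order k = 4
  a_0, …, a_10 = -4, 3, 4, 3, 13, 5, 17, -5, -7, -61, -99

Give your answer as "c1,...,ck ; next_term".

  a_4 = 1·3 + 2·4 + -2·3 + -2·-4 = 13
  a_5 = 1·13 + 2·3 + -2·4 + -2·3 = 5
  a_6 = 1·5 + 2·13 + -2·3 + -2·4 = 17
  a_7 = 1·17 + 2·5 + -2·13 + -2·3 = -5
  a_8 = 1·-5 + 2·17 + -2·5 + -2·13 = -7
  a_9 = 1·-7 + 2·-5 + -2·17 + -2·5 = -61
  a_10 = 1·-61 + 2·-7 + -2·-5 + -2·17 = -99
  a_11 = 1·-99 + 2·-61 + -2·-7 + -2·-5 = -197

1,2,-2,-2 ; -197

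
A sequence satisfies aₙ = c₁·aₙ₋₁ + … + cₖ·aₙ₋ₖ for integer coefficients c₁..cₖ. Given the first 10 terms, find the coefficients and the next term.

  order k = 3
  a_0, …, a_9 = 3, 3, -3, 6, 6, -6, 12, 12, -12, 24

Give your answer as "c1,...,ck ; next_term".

  a_3 = 0·-3 + 0·3 + 2·3 = 6
  a_4 = 0·6 + 0·-3 + 2·3 = 6
  a_5 = 0·6 + 0·6 + 2·-3 = -6
  a_6 = 0·-6 + 0·6 + 2·6 = 12
  a_7 = 0·12 + 0·-6 + 2·6 = 12
  a_8 = 0·12 + 0·12 + 2·-6 = -12
  a_9 = 0·-12 + 0·12 + 2·12 = 24
  a_10 = 0·24 + 0·-12 + 2·12 = 24

0,0,2 ; 24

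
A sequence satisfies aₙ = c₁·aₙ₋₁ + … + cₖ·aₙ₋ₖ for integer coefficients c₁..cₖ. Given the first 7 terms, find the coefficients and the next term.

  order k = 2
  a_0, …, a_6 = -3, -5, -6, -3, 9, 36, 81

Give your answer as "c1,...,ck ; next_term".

  a_2 = 3·-5 + -3·-3 = -6
  a_3 = 3·-6 + -3·-5 = -3
  a_4 = 3·-3 + -3·-6 = 9
  a_5 = 3·9 + -3·-3 = 36
  a_6 = 3·36 + -3·9 = 81
  a_7 = 3·81 + -3·36 = 135

3,-3 ; 135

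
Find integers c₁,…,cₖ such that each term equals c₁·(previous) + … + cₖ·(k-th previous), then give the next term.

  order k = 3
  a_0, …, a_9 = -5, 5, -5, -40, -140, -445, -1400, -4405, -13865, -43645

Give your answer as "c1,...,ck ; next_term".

  a_3 = 4·-5 + -3·5 + 1·-5 = -40
  a_4 = 4·-40 + -3·-5 + 1·5 = -140
  a_5 = 4·-140 + -3·-40 + 1·-5 = -445
  a_6 = 4·-445 + -3·-140 + 1·-40 = -1400
  a_7 = 4·-1400 + -3·-445 + 1·-140 = -4405
  a_8 = 4·-4405 + -3·-1400 + 1·-445 = -13865
  a_9 = 4·-13865 + -3·-4405 + 1·-1400 = -43645
  a_10 = 4·-43645 + -3·-13865 + 1·-4405 = -137390

4,-3,1 ; -137390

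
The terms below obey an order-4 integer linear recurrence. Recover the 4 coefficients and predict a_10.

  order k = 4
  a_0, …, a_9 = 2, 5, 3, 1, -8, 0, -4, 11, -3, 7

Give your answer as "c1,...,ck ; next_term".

-1,0,-1,-1 ; -14

  a_4 = -1·1 + 0·3 + -1·5 + -1·2 = -8
  a_5 = -1·-8 + 0·1 + -1·3 + -1·5 = 0
  a_6 = -1·0 + 0·-8 + -1·1 + -1·3 = -4
  a_7 = -1·-4 + 0·0 + -1·-8 + -1·1 = 11
  a_8 = -1·11 + 0·-4 + -1·0 + -1·-8 = -3
  a_9 = -1·-3 + 0·11 + -1·-4 + -1·0 = 7
  a_10 = -1·7 + 0·-3 + -1·11 + -1·-4 = -14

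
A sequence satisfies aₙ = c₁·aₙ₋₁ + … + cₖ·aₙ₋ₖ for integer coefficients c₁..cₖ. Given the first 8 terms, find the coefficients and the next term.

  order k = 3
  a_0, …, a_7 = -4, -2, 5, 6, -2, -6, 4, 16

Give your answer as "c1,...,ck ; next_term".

2,-2,2 ; 12

  a_3 = 2·5 + -2·-2 + 2·-4 = 6
  a_4 = 2·6 + -2·5 + 2·-2 = -2
  a_5 = 2·-2 + -2·6 + 2·5 = -6
  a_6 = 2·-6 + -2·-2 + 2·6 = 4
  a_7 = 2·4 + -2·-6 + 2·-2 = 16
  a_8 = 2·16 + -2·4 + 2·-6 = 12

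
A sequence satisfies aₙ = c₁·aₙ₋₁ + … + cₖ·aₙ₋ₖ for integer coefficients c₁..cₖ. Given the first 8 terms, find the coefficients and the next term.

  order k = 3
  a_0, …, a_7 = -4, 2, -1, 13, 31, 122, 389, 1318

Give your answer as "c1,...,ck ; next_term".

3,2,-3 ; 4366

  a_3 = 3·-1 + 2·2 + -3·-4 = 13
  a_4 = 3·13 + 2·-1 + -3·2 = 31
  a_5 = 3·31 + 2·13 + -3·-1 = 122
  a_6 = 3·122 + 2·31 + -3·13 = 389
  a_7 = 3·389 + 2·122 + -3·31 = 1318
  a_8 = 3·1318 + 2·389 + -3·122 = 4366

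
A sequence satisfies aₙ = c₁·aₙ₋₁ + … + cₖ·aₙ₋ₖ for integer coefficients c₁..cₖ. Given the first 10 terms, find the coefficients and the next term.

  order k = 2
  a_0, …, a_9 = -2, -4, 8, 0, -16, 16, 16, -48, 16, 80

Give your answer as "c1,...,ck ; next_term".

  a_2 = -1·-4 + -2·-2 = 8
  a_3 = -1·8 + -2·-4 = 0
  a_4 = -1·0 + -2·8 = -16
  a_5 = -1·-16 + -2·0 = 16
  a_6 = -1·16 + -2·-16 = 16
  a_7 = -1·16 + -2·16 = -48
  a_8 = -1·-48 + -2·16 = 16
  a_9 = -1·16 + -2·-48 = 80
  a_10 = -1·80 + -2·16 = -112

-1,-2 ; -112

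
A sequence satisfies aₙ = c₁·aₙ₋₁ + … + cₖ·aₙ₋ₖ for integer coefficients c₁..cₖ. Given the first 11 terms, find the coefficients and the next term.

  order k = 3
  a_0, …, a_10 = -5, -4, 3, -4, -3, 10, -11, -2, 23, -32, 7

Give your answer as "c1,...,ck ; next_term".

  a_3 = -1·3 + -1·-4 + 1·-5 = -4
  a_4 = -1·-4 + -1·3 + 1·-4 = -3
  a_5 = -1·-3 + -1·-4 + 1·3 = 10
  a_6 = -1·10 + -1·-3 + 1·-4 = -11
  a_7 = -1·-11 + -1·10 + 1·-3 = -2
  a_8 = -1·-2 + -1·-11 + 1·10 = 23
  a_9 = -1·23 + -1·-2 + 1·-11 = -32
  a_10 = -1·-32 + -1·23 + 1·-2 = 7
  a_11 = -1·7 + -1·-32 + 1·23 = 48

-1,-1,1 ; 48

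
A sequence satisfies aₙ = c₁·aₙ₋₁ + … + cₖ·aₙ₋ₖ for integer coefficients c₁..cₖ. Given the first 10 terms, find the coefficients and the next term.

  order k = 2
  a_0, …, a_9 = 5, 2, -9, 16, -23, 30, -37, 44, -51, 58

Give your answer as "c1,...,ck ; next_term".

  a_2 = -2·2 + -1·5 = -9
  a_3 = -2·-9 + -1·2 = 16
  a_4 = -2·16 + -1·-9 = -23
  a_5 = -2·-23 + -1·16 = 30
  a_6 = -2·30 + -1·-23 = -37
  a_7 = -2·-37 + -1·30 = 44
  a_8 = -2·44 + -1·-37 = -51
  a_9 = -2·-51 + -1·44 = 58
  a_10 = -2·58 + -1·-51 = -65

-2,-1 ; -65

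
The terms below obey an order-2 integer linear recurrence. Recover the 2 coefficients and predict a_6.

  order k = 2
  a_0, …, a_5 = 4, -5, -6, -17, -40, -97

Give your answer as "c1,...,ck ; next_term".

  a_2 = 2·-5 + 1·4 = -6
  a_3 = 2·-6 + 1·-5 = -17
  a_4 = 2·-17 + 1·-6 = -40
  a_5 = 2·-40 + 1·-17 = -97
  a_6 = 2·-97 + 1·-40 = -234

2,1 ; -234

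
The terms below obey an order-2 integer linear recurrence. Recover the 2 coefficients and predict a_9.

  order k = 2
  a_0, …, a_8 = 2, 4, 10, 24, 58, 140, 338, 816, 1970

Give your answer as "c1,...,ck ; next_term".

  a_2 = 2·4 + 1·2 = 10
  a_3 = 2·10 + 1·4 = 24
  a_4 = 2·24 + 1·10 = 58
  a_5 = 2·58 + 1·24 = 140
  a_6 = 2·140 + 1·58 = 338
  a_7 = 2·338 + 1·140 = 816
  a_8 = 2·816 + 1·338 = 1970
  a_9 = 2·1970 + 1·816 = 4756

2,1 ; 4756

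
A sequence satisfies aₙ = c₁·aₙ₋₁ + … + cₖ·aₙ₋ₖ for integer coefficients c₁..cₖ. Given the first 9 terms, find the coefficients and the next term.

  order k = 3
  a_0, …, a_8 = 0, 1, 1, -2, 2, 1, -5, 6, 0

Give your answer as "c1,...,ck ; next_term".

  a_3 = -1·1 + -1·1 + 1·0 = -2
  a_4 = -1·-2 + -1·1 + 1·1 = 2
  a_5 = -1·2 + -1·-2 + 1·1 = 1
  a_6 = -1·1 + -1·2 + 1·-2 = -5
  a_7 = -1·-5 + -1·1 + 1·2 = 6
  a_8 = -1·6 + -1·-5 + 1·1 = 0
  a_9 = -1·0 + -1·6 + 1·-5 = -11

-1,-1,1 ; -11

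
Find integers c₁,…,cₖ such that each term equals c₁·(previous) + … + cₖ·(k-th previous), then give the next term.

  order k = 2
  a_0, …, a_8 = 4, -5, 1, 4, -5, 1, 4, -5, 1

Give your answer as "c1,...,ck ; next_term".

  a_2 = -1·-5 + -1·4 = 1
  a_3 = -1·1 + -1·-5 = 4
  a_4 = -1·4 + -1·1 = -5
  a_5 = -1·-5 + -1·4 = 1
  a_6 = -1·1 + -1·-5 = 4
  a_7 = -1·4 + -1·1 = -5
  a_8 = -1·-5 + -1·4 = 1
  a_9 = -1·1 + -1·-5 = 4

-1,-1 ; 4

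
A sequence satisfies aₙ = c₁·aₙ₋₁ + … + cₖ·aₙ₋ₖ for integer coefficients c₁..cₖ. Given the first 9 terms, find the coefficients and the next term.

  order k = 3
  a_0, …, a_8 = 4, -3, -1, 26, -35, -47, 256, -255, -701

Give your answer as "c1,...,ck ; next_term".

  a_3 = -1·-1 + -3·-3 + 4·4 = 26
  a_4 = -1·26 + -3·-1 + 4·-3 = -35
  a_5 = -1·-35 + -3·26 + 4·-1 = -47
  a_6 = -1·-47 + -3·-35 + 4·26 = 256
  a_7 = -1·256 + -3·-47 + 4·-35 = -255
  a_8 = -1·-255 + -3·256 + 4·-47 = -701
  a_9 = -1·-701 + -3·-255 + 4·256 = 2490

-1,-3,4 ; 2490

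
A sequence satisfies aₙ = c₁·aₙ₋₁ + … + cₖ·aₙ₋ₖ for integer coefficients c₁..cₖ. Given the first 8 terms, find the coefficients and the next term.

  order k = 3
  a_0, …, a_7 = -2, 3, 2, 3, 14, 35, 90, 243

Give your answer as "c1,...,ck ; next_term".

  a_3 = 2·2 + 1·3 + 2·-2 = 3
  a_4 = 2·3 + 1·2 + 2·3 = 14
  a_5 = 2·14 + 1·3 + 2·2 = 35
  a_6 = 2·35 + 1·14 + 2·3 = 90
  a_7 = 2·90 + 1·35 + 2·14 = 243
  a_8 = 2·243 + 1·90 + 2·35 = 646

2,1,2 ; 646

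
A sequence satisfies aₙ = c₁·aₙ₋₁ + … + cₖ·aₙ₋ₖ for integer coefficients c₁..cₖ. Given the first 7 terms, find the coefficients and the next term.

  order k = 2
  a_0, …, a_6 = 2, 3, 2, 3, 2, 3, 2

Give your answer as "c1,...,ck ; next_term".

  a_2 = 0·3 + 1·2 = 2
  a_3 = 0·2 + 1·3 = 3
  a_4 = 0·3 + 1·2 = 2
  a_5 = 0·2 + 1·3 = 3
  a_6 = 0·3 + 1·2 = 2
  a_7 = 0·2 + 1·3 = 3

0,1 ; 3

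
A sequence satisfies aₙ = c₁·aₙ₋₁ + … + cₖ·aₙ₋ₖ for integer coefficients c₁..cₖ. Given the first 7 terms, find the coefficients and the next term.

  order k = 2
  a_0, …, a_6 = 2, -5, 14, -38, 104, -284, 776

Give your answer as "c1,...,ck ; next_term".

  a_2 = -2·-5 + 2·2 = 14
  a_3 = -2·14 + 2·-5 = -38
  a_4 = -2·-38 + 2·14 = 104
  a_5 = -2·104 + 2·-38 = -284
  a_6 = -2·-284 + 2·104 = 776
  a_7 = -2·776 + 2·-284 = -2120

-2,2 ; -2120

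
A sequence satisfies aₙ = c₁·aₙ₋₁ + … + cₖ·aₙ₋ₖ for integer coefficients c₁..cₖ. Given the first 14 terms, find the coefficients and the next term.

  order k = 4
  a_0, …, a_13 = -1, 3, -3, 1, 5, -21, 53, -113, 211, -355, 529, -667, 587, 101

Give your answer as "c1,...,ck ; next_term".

-2,1,3,-1 ; -2145

  a_4 = -2·1 + 1·-3 + 3·3 + -1·-1 = 5
  a_5 = -2·5 + 1·1 + 3·-3 + -1·3 = -21
  a_6 = -2·-21 + 1·5 + 3·1 + -1·-3 = 53
  a_7 = -2·53 + 1·-21 + 3·5 + -1·1 = -113
  a_8 = -2·-113 + 1·53 + 3·-21 + -1·5 = 211
  a_9 = -2·211 + 1·-113 + 3·53 + -1·-21 = -355
  a_10 = -2·-355 + 1·211 + 3·-113 + -1·53 = 529
  a_11 = -2·529 + 1·-355 + 3·211 + -1·-113 = -667
  a_12 = -2·-667 + 1·529 + 3·-355 + -1·211 = 587
  a_13 = -2·587 + 1·-667 + 3·529 + -1·-355 = 101
  a_14 = -2·101 + 1·587 + 3·-667 + -1·529 = -2145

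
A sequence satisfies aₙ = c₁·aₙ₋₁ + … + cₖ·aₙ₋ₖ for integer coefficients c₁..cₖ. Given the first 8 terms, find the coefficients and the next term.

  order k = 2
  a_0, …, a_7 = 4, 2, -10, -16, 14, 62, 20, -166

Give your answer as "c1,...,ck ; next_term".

1,-3 ; -226

  a_2 = 1·2 + -3·4 = -10
  a_3 = 1·-10 + -3·2 = -16
  a_4 = 1·-16 + -3·-10 = 14
  a_5 = 1·14 + -3·-16 = 62
  a_6 = 1·62 + -3·14 = 20
  a_7 = 1·20 + -3·62 = -166
  a_8 = 1·-166 + -3·20 = -226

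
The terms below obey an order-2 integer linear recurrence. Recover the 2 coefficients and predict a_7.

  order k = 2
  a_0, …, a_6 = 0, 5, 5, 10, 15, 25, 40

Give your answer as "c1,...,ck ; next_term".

1,1 ; 65

  a_2 = 1·5 + 1·0 = 5
  a_3 = 1·5 + 1·5 = 10
  a_4 = 1·10 + 1·5 = 15
  a_5 = 1·15 + 1·10 = 25
  a_6 = 1·25 + 1·15 = 40
  a_7 = 1·40 + 1·25 = 65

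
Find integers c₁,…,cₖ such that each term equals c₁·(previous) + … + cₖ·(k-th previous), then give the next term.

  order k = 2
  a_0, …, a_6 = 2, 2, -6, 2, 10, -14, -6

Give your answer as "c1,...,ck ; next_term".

-1,-2 ; 34

  a_2 = -1·2 + -2·2 = -6
  a_3 = -1·-6 + -2·2 = 2
  a_4 = -1·2 + -2·-6 = 10
  a_5 = -1·10 + -2·2 = -14
  a_6 = -1·-14 + -2·10 = -6
  a_7 = -1·-6 + -2·-14 = 34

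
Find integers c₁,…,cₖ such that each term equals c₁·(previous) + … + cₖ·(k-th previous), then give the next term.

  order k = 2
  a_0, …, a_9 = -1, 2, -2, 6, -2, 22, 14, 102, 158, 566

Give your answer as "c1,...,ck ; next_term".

1,4 ; 1198

  a_2 = 1·2 + 4·-1 = -2
  a_3 = 1·-2 + 4·2 = 6
  a_4 = 1·6 + 4·-2 = -2
  a_5 = 1·-2 + 4·6 = 22
  a_6 = 1·22 + 4·-2 = 14
  a_7 = 1·14 + 4·22 = 102
  a_8 = 1·102 + 4·14 = 158
  a_9 = 1·158 + 4·102 = 566
  a_10 = 1·566 + 4·158 = 1198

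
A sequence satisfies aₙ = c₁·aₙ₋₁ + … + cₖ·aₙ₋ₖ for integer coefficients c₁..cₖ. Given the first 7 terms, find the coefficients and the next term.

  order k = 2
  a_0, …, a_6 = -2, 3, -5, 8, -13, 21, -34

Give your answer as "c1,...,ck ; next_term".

  a_2 = -1·3 + 1·-2 = -5
  a_3 = -1·-5 + 1·3 = 8
  a_4 = -1·8 + 1·-5 = -13
  a_5 = -1·-13 + 1·8 = 21
  a_6 = -1·21 + 1·-13 = -34
  a_7 = -1·-34 + 1·21 = 55

-1,1 ; 55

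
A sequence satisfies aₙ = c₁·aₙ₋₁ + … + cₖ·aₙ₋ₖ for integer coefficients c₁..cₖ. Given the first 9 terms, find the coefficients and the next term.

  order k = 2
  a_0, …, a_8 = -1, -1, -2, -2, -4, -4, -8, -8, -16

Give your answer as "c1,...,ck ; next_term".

0,2 ; -16

  a_2 = 0·-1 + 2·-1 = -2
  a_3 = 0·-2 + 2·-1 = -2
  a_4 = 0·-2 + 2·-2 = -4
  a_5 = 0·-4 + 2·-2 = -4
  a_6 = 0·-4 + 2·-4 = -8
  a_7 = 0·-8 + 2·-4 = -8
  a_8 = 0·-8 + 2·-8 = -16
  a_9 = 0·-16 + 2·-8 = -16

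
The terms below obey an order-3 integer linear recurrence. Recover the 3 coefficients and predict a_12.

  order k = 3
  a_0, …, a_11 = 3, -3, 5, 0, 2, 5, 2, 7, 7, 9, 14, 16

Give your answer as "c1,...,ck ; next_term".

0,1,1 ; 23

  a_3 = 0·5 + 1·-3 + 1·3 = 0
  a_4 = 0·0 + 1·5 + 1·-3 = 2
  a_5 = 0·2 + 1·0 + 1·5 = 5
  a_6 = 0·5 + 1·2 + 1·0 = 2
  a_7 = 0·2 + 1·5 + 1·2 = 7
  a_8 = 0·7 + 1·2 + 1·5 = 7
  a_9 = 0·7 + 1·7 + 1·2 = 9
  a_10 = 0·9 + 1·7 + 1·7 = 14
  a_11 = 0·14 + 1·9 + 1·7 = 16
  a_12 = 0·16 + 1·14 + 1·9 = 23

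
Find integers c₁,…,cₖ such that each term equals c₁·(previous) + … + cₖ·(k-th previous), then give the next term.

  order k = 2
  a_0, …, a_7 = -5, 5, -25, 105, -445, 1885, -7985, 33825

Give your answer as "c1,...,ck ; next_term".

-4,1 ; -143285

  a_2 = -4·5 + 1·-5 = -25
  a_3 = -4·-25 + 1·5 = 105
  a_4 = -4·105 + 1·-25 = -445
  a_5 = -4·-445 + 1·105 = 1885
  a_6 = -4·1885 + 1·-445 = -7985
  a_7 = -4·-7985 + 1·1885 = 33825
  a_8 = -4·33825 + 1·-7985 = -143285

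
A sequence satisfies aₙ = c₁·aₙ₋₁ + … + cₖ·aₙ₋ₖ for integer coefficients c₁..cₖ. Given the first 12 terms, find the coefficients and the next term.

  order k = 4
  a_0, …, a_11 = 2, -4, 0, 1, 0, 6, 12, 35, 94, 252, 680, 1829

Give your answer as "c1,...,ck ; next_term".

2,2,0,-1 ; 4924

  a_4 = 2·1 + 2·0 + 0·-4 + -1·2 = 0
  a_5 = 2·0 + 2·1 + 0·0 + -1·-4 = 6
  a_6 = 2·6 + 2·0 + 0·1 + -1·0 = 12
  a_7 = 2·12 + 2·6 + 0·0 + -1·1 = 35
  a_8 = 2·35 + 2·12 + 0·6 + -1·0 = 94
  a_9 = 2·94 + 2·35 + 0·12 + -1·6 = 252
  a_10 = 2·252 + 2·94 + 0·35 + -1·12 = 680
  a_11 = 2·680 + 2·252 + 0·94 + -1·35 = 1829
  a_12 = 2·1829 + 2·680 + 0·252 + -1·94 = 4924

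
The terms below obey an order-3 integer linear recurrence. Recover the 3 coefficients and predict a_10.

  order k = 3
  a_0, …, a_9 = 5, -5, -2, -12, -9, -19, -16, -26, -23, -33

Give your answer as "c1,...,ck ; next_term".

1,1,-1 ; -30

  a_3 = 1·-2 + 1·-5 + -1·5 = -12
  a_4 = 1·-12 + 1·-2 + -1·-5 = -9
  a_5 = 1·-9 + 1·-12 + -1·-2 = -19
  a_6 = 1·-19 + 1·-9 + -1·-12 = -16
  a_7 = 1·-16 + 1·-19 + -1·-9 = -26
  a_8 = 1·-26 + 1·-16 + -1·-19 = -23
  a_9 = 1·-23 + 1·-26 + -1·-16 = -33
  a_10 = 1·-33 + 1·-23 + -1·-26 = -30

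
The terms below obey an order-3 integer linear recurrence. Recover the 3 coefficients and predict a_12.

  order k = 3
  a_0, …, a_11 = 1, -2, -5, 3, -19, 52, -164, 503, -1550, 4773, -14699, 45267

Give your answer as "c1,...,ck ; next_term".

  a_3 = -2·-5 + 3·-2 + -1·1 = 3
  a_4 = -2·3 + 3·-5 + -1·-2 = -19
  a_5 = -2·-19 + 3·3 + -1·-5 = 52
  a_6 = -2·52 + 3·-19 + -1·3 = -164
  a_7 = -2·-164 + 3·52 + -1·-19 = 503
  a_8 = -2·503 + 3·-164 + -1·52 = -1550
  a_9 = -2·-1550 + 3·503 + -1·-164 = 4773
  a_10 = -2·4773 + 3·-1550 + -1·503 = -14699
  a_11 = -2·-14699 + 3·4773 + -1·-1550 = 45267
  a_12 = -2·45267 + 3·-14699 + -1·4773 = -139404

-2,3,-1 ; -139404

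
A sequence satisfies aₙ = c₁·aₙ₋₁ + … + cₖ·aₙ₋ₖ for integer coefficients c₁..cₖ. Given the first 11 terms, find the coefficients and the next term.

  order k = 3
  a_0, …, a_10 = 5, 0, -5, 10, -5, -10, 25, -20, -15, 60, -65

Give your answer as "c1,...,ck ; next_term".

-1,-1,1 ; -10

  a_3 = -1·-5 + -1·0 + 1·5 = 10
  a_4 = -1·10 + -1·-5 + 1·0 = -5
  a_5 = -1·-5 + -1·10 + 1·-5 = -10
  a_6 = -1·-10 + -1·-5 + 1·10 = 25
  a_7 = -1·25 + -1·-10 + 1·-5 = -20
  a_8 = -1·-20 + -1·25 + 1·-10 = -15
  a_9 = -1·-15 + -1·-20 + 1·25 = 60
  a_10 = -1·60 + -1·-15 + 1·-20 = -65
  a_11 = -1·-65 + -1·60 + 1·-15 = -10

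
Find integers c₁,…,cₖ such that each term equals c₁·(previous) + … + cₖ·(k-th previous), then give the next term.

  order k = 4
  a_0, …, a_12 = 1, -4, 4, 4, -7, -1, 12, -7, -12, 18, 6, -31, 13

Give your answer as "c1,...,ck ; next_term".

  a_4 = -1·4 + -1·4 + 0·-4 + 1·1 = -7
  a_5 = -1·-7 + -1·4 + 0·4 + 1·-4 = -1
  a_6 = -1·-1 + -1·-7 + 0·4 + 1·4 = 12
  a_7 = -1·12 + -1·-1 + 0·-7 + 1·4 = -7
  a_8 = -1·-7 + -1·12 + 0·-1 + 1·-7 = -12
  a_9 = -1·-12 + -1·-7 + 0·12 + 1·-1 = 18
  a_10 = -1·18 + -1·-12 + 0·-7 + 1·12 = 6
  a_11 = -1·6 + -1·18 + 0·-12 + 1·-7 = -31
  a_12 = -1·-31 + -1·6 + 0·18 + 1·-12 = 13
  a_13 = -1·13 + -1·-31 + 0·6 + 1·18 = 36

-1,-1,0,1 ; 36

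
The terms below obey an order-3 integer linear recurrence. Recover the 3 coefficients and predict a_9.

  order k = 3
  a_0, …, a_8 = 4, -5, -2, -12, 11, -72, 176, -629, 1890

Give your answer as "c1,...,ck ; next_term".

-2,4,1 ; -6120

  a_3 = -2·-2 + 4·-5 + 1·4 = -12
  a_4 = -2·-12 + 4·-2 + 1·-5 = 11
  a_5 = -2·11 + 4·-12 + 1·-2 = -72
  a_6 = -2·-72 + 4·11 + 1·-12 = 176
  a_7 = -2·176 + 4·-72 + 1·11 = -629
  a_8 = -2·-629 + 4·176 + 1·-72 = 1890
  a_9 = -2·1890 + 4·-629 + 1·176 = -6120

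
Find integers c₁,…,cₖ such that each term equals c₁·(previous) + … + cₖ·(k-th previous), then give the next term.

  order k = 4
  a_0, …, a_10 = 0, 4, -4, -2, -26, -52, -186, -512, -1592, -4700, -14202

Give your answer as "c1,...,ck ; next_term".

3,1,-4,3 ; -42474

  a_4 = 3·-2 + 1·-4 + -4·4 + 3·0 = -26
  a_5 = 3·-26 + 1·-2 + -4·-4 + 3·4 = -52
  a_6 = 3·-52 + 1·-26 + -4·-2 + 3·-4 = -186
  a_7 = 3·-186 + 1·-52 + -4·-26 + 3·-2 = -512
  a_8 = 3·-512 + 1·-186 + -4·-52 + 3·-26 = -1592
  a_9 = 3·-1592 + 1·-512 + -4·-186 + 3·-52 = -4700
  a_10 = 3·-4700 + 1·-1592 + -4·-512 + 3·-186 = -14202
  a_11 = 3·-14202 + 1·-4700 + -4·-1592 + 3·-512 = -42474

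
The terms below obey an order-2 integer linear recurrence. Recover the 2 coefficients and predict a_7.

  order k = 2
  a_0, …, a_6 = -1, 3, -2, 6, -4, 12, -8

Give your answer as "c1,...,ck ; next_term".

  a_2 = 0·3 + 2·-1 = -2
  a_3 = 0·-2 + 2·3 = 6
  a_4 = 0·6 + 2·-2 = -4
  a_5 = 0·-4 + 2·6 = 12
  a_6 = 0·12 + 2·-4 = -8
  a_7 = 0·-8 + 2·12 = 24

0,2 ; 24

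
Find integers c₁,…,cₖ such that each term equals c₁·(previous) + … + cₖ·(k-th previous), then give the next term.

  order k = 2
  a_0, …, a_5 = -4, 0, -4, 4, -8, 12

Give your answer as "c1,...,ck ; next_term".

-1,1 ; -20

  a_2 = -1·0 + 1·-4 = -4
  a_3 = -1·-4 + 1·0 = 4
  a_4 = -1·4 + 1·-4 = -8
  a_5 = -1·-8 + 1·4 = 12
  a_6 = -1·12 + 1·-8 = -20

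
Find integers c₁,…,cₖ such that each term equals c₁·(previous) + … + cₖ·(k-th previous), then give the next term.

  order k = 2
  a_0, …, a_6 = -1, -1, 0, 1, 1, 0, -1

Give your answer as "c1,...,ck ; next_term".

1,-1 ; -1

  a_2 = 1·-1 + -1·-1 = 0
  a_3 = 1·0 + -1·-1 = 1
  a_4 = 1·1 + -1·0 = 1
  a_5 = 1·1 + -1·1 = 0
  a_6 = 1·0 + -1·1 = -1
  a_7 = 1·-1 + -1·0 = -1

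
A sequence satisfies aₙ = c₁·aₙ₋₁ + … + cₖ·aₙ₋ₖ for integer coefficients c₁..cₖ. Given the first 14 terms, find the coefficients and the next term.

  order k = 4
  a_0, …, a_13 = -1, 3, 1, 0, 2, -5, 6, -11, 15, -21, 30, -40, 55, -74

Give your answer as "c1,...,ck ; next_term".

-1,1,0,-1 ; 99

  a_4 = -1·0 + 1·1 + 0·3 + -1·-1 = 2
  a_5 = -1·2 + 1·0 + 0·1 + -1·3 = -5
  a_6 = -1·-5 + 1·2 + 0·0 + -1·1 = 6
  a_7 = -1·6 + 1·-5 + 0·2 + -1·0 = -11
  a_8 = -1·-11 + 1·6 + 0·-5 + -1·2 = 15
  a_9 = -1·15 + 1·-11 + 0·6 + -1·-5 = -21
  a_10 = -1·-21 + 1·15 + 0·-11 + -1·6 = 30
  a_11 = -1·30 + 1·-21 + 0·15 + -1·-11 = -40
  a_12 = -1·-40 + 1·30 + 0·-21 + -1·15 = 55
  a_13 = -1·55 + 1·-40 + 0·30 + -1·-21 = -74
  a_14 = -1·-74 + 1·55 + 0·-40 + -1·30 = 99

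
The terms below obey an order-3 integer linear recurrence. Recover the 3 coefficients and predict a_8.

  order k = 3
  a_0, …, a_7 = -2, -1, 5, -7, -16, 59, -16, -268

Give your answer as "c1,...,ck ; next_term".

  a_3 = -1·5 + -4·-1 + 3·-2 = -7
  a_4 = -1·-7 + -4·5 + 3·-1 = -16
  a_5 = -1·-16 + -4·-7 + 3·5 = 59
  a_6 = -1·59 + -4·-16 + 3·-7 = -16
  a_7 = -1·-16 + -4·59 + 3·-16 = -268
  a_8 = -1·-268 + -4·-16 + 3·59 = 509

-1,-4,3 ; 509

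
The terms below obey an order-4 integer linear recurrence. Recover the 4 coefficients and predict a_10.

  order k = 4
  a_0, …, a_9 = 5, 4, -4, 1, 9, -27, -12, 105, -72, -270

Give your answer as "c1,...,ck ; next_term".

  a_4 = 0·1 + -3·-4 + 3·4 + -3·5 = 9
  a_5 = 0·9 + -3·1 + 3·-4 + -3·4 = -27
  a_6 = 0·-27 + -3·9 + 3·1 + -3·-4 = -12
  a_7 = 0·-12 + -3·-27 + 3·9 + -3·1 = 105
  a_8 = 0·105 + -3·-12 + 3·-27 + -3·9 = -72
  a_9 = 0·-72 + -3·105 + 3·-12 + -3·-27 = -270
  a_10 = 0·-270 + -3·-72 + 3·105 + -3·-12 = 567

0,-3,3,-3 ; 567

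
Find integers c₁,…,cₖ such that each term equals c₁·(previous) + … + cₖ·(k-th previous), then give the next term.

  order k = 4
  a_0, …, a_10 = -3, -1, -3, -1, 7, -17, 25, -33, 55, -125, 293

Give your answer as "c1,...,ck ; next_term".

  a_4 = -3·-1 + -3·-3 + -1·-1 + 2·-3 = 7
  a_5 = -3·7 + -3·-1 + -1·-3 + 2·-1 = -17
  a_6 = -3·-17 + -3·7 + -1·-1 + 2·-3 = 25
  a_7 = -3·25 + -3·-17 + -1·7 + 2·-1 = -33
  a_8 = -3·-33 + -3·25 + -1·-17 + 2·7 = 55
  a_9 = -3·55 + -3·-33 + -1·25 + 2·-17 = -125
  a_10 = -3·-125 + -3·55 + -1·-33 + 2·25 = 293
  a_11 = -3·293 + -3·-125 + -1·55 + 2·-33 = -625

-3,-3,-1,2 ; -625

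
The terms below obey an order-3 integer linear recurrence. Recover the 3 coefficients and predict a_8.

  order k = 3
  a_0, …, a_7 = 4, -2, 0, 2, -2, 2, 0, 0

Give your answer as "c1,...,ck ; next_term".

0,1,1 ; 2

  a_3 = 0·0 + 1·-2 + 1·4 = 2
  a_4 = 0·2 + 1·0 + 1·-2 = -2
  a_5 = 0·-2 + 1·2 + 1·0 = 2
  a_6 = 0·2 + 1·-2 + 1·2 = 0
  a_7 = 0·0 + 1·2 + 1·-2 = 0
  a_8 = 0·0 + 1·0 + 1·2 = 2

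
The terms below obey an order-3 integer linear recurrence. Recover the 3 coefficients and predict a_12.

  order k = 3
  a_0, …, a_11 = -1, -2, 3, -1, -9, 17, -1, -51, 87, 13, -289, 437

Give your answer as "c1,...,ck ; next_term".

  a_3 = -1·3 + -2·-2 + 2·-1 = -1
  a_4 = -1·-1 + -2·3 + 2·-2 = -9
  a_5 = -1·-9 + -2·-1 + 2·3 = 17
  a_6 = -1·17 + -2·-9 + 2·-1 = -1
  a_7 = -1·-1 + -2·17 + 2·-9 = -51
  a_8 = -1·-51 + -2·-1 + 2·17 = 87
  a_9 = -1·87 + -2·-51 + 2·-1 = 13
  a_10 = -1·13 + -2·87 + 2·-51 = -289
  a_11 = -1·-289 + -2·13 + 2·87 = 437
  a_12 = -1·437 + -2·-289 + 2·13 = 167

-1,-2,2 ; 167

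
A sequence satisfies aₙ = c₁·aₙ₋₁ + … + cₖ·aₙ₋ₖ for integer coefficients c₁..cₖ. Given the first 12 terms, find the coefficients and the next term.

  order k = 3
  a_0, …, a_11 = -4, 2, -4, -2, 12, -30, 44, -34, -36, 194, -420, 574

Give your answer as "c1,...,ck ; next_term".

-2,-1,2 ; -340

  a_3 = -2·-4 + -1·2 + 2·-4 = -2
  a_4 = -2·-2 + -1·-4 + 2·2 = 12
  a_5 = -2·12 + -1·-2 + 2·-4 = -30
  a_6 = -2·-30 + -1·12 + 2·-2 = 44
  a_7 = -2·44 + -1·-30 + 2·12 = -34
  a_8 = -2·-34 + -1·44 + 2·-30 = -36
  a_9 = -2·-36 + -1·-34 + 2·44 = 194
  a_10 = -2·194 + -1·-36 + 2·-34 = -420
  a_11 = -2·-420 + -1·194 + 2·-36 = 574
  a_12 = -2·574 + -1·-420 + 2·194 = -340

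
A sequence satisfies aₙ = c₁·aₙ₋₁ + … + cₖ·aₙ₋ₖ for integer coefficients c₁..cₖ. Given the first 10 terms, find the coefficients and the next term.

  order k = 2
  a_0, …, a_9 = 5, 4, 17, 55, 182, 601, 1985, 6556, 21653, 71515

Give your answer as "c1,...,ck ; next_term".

3,1 ; 236198

  a_2 = 3·4 + 1·5 = 17
  a_3 = 3·17 + 1·4 = 55
  a_4 = 3·55 + 1·17 = 182
  a_5 = 3·182 + 1·55 = 601
  a_6 = 3·601 + 1·182 = 1985
  a_7 = 3·1985 + 1·601 = 6556
  a_8 = 3·6556 + 1·1985 = 21653
  a_9 = 3·21653 + 1·6556 = 71515
  a_10 = 3·71515 + 1·21653 = 236198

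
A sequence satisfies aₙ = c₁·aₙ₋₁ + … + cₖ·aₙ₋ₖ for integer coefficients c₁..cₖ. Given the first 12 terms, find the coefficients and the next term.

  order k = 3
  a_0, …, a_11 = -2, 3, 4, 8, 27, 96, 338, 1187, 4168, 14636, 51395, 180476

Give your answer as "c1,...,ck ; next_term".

4,-2,1 ; 633750

  a_3 = 4·4 + -2·3 + 1·-2 = 8
  a_4 = 4·8 + -2·4 + 1·3 = 27
  a_5 = 4·27 + -2·8 + 1·4 = 96
  a_6 = 4·96 + -2·27 + 1·8 = 338
  a_7 = 4·338 + -2·96 + 1·27 = 1187
  a_8 = 4·1187 + -2·338 + 1·96 = 4168
  a_9 = 4·4168 + -2·1187 + 1·338 = 14636
  a_10 = 4·14636 + -2·4168 + 1·1187 = 51395
  a_11 = 4·51395 + -2·14636 + 1·4168 = 180476
  a_12 = 4·180476 + -2·51395 + 1·14636 = 633750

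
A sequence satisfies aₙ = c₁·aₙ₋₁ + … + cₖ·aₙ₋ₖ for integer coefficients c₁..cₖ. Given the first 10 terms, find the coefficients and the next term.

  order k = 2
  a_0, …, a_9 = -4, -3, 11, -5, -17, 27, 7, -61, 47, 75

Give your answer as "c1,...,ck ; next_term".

  a_2 = -1·-3 + -2·-4 = 11
  a_3 = -1·11 + -2·-3 = -5
  a_4 = -1·-5 + -2·11 = -17
  a_5 = -1·-17 + -2·-5 = 27
  a_6 = -1·27 + -2·-17 = 7
  a_7 = -1·7 + -2·27 = -61
  a_8 = -1·-61 + -2·7 = 47
  a_9 = -1·47 + -2·-61 = 75
  a_10 = -1·75 + -2·47 = -169

-1,-2 ; -169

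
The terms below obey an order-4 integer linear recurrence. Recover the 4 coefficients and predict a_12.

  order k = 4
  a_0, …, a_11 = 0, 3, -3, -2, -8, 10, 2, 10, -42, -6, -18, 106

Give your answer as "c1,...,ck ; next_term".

  a_4 = 1·-2 + 0·-3 + -2·3 + 4·0 = -8
  a_5 = 1·-8 + 0·-2 + -2·-3 + 4·3 = 10
  a_6 = 1·10 + 0·-8 + -2·-2 + 4·-3 = 2
  a_7 = 1·2 + 0·10 + -2·-8 + 4·-2 = 10
  a_8 = 1·10 + 0·2 + -2·10 + 4·-8 = -42
  a_9 = 1·-42 + 0·10 + -2·2 + 4·10 = -6
  a_10 = 1·-6 + 0·-42 + -2·10 + 4·2 = -18
  a_11 = 1·-18 + 0·-6 + -2·-42 + 4·10 = 106
  a_12 = 1·106 + 0·-18 + -2·-6 + 4·-42 = -50

1,0,-2,4 ; -50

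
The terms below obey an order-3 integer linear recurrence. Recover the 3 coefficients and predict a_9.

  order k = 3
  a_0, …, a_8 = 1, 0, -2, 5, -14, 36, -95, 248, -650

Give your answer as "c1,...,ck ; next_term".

-2,2,1 ; 1701

  a_3 = -2·-2 + 2·0 + 1·1 = 5
  a_4 = -2·5 + 2·-2 + 1·0 = -14
  a_5 = -2·-14 + 2·5 + 1·-2 = 36
  a_6 = -2·36 + 2·-14 + 1·5 = -95
  a_7 = -2·-95 + 2·36 + 1·-14 = 248
  a_8 = -2·248 + 2·-95 + 1·36 = -650
  a_9 = -2·-650 + 2·248 + 1·-95 = 1701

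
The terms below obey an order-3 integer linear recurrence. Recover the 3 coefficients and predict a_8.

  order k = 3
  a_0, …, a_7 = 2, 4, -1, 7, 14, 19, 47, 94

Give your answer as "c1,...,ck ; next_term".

  a_3 = 1·-1 + 1·4 + 2·2 = 7
  a_4 = 1·7 + 1·-1 + 2·4 = 14
  a_5 = 1·14 + 1·7 + 2·-1 = 19
  a_6 = 1·19 + 1·14 + 2·7 = 47
  a_7 = 1·47 + 1·19 + 2·14 = 94
  a_8 = 1·94 + 1·47 + 2·19 = 179

1,1,2 ; 179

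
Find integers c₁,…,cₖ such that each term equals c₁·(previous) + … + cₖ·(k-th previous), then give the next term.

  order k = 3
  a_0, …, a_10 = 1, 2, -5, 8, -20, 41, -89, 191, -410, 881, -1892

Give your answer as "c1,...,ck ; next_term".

-1,2,-1 ; 4064

  a_3 = -1·-5 + 2·2 + -1·1 = 8
  a_4 = -1·8 + 2·-5 + -1·2 = -20
  a_5 = -1·-20 + 2·8 + -1·-5 = 41
  a_6 = -1·41 + 2·-20 + -1·8 = -89
  a_7 = -1·-89 + 2·41 + -1·-20 = 191
  a_8 = -1·191 + 2·-89 + -1·41 = -410
  a_9 = -1·-410 + 2·191 + -1·-89 = 881
  a_10 = -1·881 + 2·-410 + -1·191 = -1892
  a_11 = -1·-1892 + 2·881 + -1·-410 = 4064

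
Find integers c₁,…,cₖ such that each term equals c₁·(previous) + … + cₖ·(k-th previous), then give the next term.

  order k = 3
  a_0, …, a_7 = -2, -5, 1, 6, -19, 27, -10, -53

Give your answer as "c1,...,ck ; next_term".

  a_3 = -2·1 + -2·-5 + 1·-2 = 6
  a_4 = -2·6 + -2·1 + 1·-5 = -19
  a_5 = -2·-19 + -2·6 + 1·1 = 27
  a_6 = -2·27 + -2·-19 + 1·6 = -10
  a_7 = -2·-10 + -2·27 + 1·-19 = -53
  a_8 = -2·-53 + -2·-10 + 1·27 = 153

-2,-2,1 ; 153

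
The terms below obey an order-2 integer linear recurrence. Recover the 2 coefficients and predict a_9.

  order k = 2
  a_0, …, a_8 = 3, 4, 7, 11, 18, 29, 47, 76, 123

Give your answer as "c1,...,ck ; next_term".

1,1 ; 199

  a_2 = 1·4 + 1·3 = 7
  a_3 = 1·7 + 1·4 = 11
  a_4 = 1·11 + 1·7 = 18
  a_5 = 1·18 + 1·11 = 29
  a_6 = 1·29 + 1·18 = 47
  a_7 = 1·47 + 1·29 = 76
  a_8 = 1·76 + 1·47 = 123
  a_9 = 1·123 + 1·76 = 199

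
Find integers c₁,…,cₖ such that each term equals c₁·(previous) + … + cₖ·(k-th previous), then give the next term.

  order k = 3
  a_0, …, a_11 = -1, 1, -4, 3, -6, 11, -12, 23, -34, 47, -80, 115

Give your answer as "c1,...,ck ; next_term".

  a_3 = 0·-4 + 1·1 + -2·-1 = 3
  a_4 = 0·3 + 1·-4 + -2·1 = -6
  a_5 = 0·-6 + 1·3 + -2·-4 = 11
  a_6 = 0·11 + 1·-6 + -2·3 = -12
  a_7 = 0·-12 + 1·11 + -2·-6 = 23
  a_8 = 0·23 + 1·-12 + -2·11 = -34
  a_9 = 0·-34 + 1·23 + -2·-12 = 47
  a_10 = 0·47 + 1·-34 + -2·23 = -80
  a_11 = 0·-80 + 1·47 + -2·-34 = 115
  a_12 = 0·115 + 1·-80 + -2·47 = -174

0,1,-2 ; -174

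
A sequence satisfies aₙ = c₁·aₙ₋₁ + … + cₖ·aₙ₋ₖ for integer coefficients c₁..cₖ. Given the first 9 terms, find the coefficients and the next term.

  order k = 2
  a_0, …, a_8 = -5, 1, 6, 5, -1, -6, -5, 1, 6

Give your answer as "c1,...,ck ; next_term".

1,-1 ; 5

  a_2 = 1·1 + -1·-5 = 6
  a_3 = 1·6 + -1·1 = 5
  a_4 = 1·5 + -1·6 = -1
  a_5 = 1·-1 + -1·5 = -6
  a_6 = 1·-6 + -1·-1 = -5
  a_7 = 1·-5 + -1·-6 = 1
  a_8 = 1·1 + -1·-5 = 6
  a_9 = 1·6 + -1·1 = 5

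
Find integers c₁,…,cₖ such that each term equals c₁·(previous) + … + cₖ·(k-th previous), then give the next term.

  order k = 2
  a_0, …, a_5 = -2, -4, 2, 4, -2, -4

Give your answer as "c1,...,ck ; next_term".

  a_2 = 0·-4 + -1·-2 = 2
  a_3 = 0·2 + -1·-4 = 4
  a_4 = 0·4 + -1·2 = -2
  a_5 = 0·-2 + -1·4 = -4
  a_6 = 0·-4 + -1·-2 = 2

0,-1 ; 2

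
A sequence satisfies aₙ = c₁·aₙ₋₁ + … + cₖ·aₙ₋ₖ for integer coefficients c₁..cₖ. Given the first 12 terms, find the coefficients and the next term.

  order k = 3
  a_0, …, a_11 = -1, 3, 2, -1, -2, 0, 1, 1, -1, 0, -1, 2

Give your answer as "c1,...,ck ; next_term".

  a_3 = -1·2 + 0·3 + -1·-1 = -1
  a_4 = -1·-1 + 0·2 + -1·3 = -2
  a_5 = -1·-2 + 0·-1 + -1·2 = 0
  a_6 = -1·0 + 0·-2 + -1·-1 = 1
  a_7 = -1·1 + 0·0 + -1·-2 = 1
  a_8 = -1·1 + 0·1 + -1·0 = -1
  a_9 = -1·-1 + 0·1 + -1·1 = 0
  a_10 = -1·0 + 0·-1 + -1·1 = -1
  a_11 = -1·-1 + 0·0 + -1·-1 = 2
  a_12 = -1·2 + 0·-1 + -1·0 = -2

-1,0,-1 ; -2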